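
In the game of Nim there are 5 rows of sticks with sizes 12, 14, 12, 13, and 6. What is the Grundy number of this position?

5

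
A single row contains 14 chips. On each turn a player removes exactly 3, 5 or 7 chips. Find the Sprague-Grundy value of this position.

1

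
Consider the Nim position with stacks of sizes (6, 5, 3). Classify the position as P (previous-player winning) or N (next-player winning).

Compute the nim-sum pairwise:
6 ^ 5 = 3
3 ^ 3 = 0
The nim-sum is 0, so this is a P-position: the player to move is in a losing position under optimal play.

P-position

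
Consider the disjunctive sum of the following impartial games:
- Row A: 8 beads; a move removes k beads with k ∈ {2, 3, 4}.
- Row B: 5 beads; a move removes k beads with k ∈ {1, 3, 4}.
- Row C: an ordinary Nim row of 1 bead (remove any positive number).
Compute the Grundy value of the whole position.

Build the Grundy sequence for row A with g(k) = mex{g(k−s) : s ∈ {2, 3, 4}, s ≤ k}:
g(0) = mex{} = 0
g(1) = mex{} = 0
g(2) = mex{0} = 1
g(3) = mex{0} = 1
g(4) = mex{0,1} = 2
g(5) = mex{0,1} = 2
g(6) = mex{1,2} = 0
g(7) = mex{1,2} = 0
g(8) = mex{0,2} = 1
So g(8) = 1.
Grundy values for row B (subtraction set {1, 3, 4}):
k:     0  1  2  3  4  5
g(k):  0  1  0  1  2  3
So g(5) = 3.
Row C is a plain Nim row of size 1, so its Grundy value is 1.
The value of a disjunctive sum is the nim-sum of the parts.
Combined value = 1 ⊕ 3 ⊕ 1 = 3.

3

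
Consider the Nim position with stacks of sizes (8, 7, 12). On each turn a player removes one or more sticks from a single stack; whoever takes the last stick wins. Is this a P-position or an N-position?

N-position

Write each in binary and XOR column by column:
  1000  (8)
  0111  (7)
  1100  (12)
  ----
  0011  (3)
The nim-sum is 3 ≠ 0, so this is an N-position: the player to move can win.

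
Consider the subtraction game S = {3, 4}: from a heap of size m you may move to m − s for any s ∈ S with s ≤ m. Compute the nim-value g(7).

Build the Grundy sequence with g(k) = mex{g(k−s) : s ∈ {3, 4}, s ≤ k}:
g(0) = mex{} = 0
g(1) = mex{} = 0
g(2) = mex{} = 0
g(3) = mex{0} = 1
g(4) = mex{0} = 1
g(5) = mex{0} = 1
g(6) = mex{0,1} = 2
g(7) = mex{1} = 0
So g(7) = 0.

0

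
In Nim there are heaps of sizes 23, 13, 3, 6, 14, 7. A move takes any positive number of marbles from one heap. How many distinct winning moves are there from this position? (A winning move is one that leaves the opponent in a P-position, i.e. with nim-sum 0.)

1

Nim-sum: 23 XOR 13 XOR 3 XOR 6 XOR 14 XOR 7 = 22.
The overall nim-sum is X = 22. A heap of size p has a winning move iff p XOR X < p (reduce it to p XOR X).
  23: 23 XOR 22 = 1 < 23 — winning move (to 1).
  13: 13 XOR 22 = 27 ≥ 13 — no move.
  3: 3 XOR 22 = 21 ≥ 3 — no move.
  6: 6 XOR 22 = 16 ≥ 6 — no move.
  14: 14 XOR 22 = 24 ≥ 14 — no move.
  7: 7 XOR 22 = 17 ≥ 7 — no move.
That gives 1 winning move.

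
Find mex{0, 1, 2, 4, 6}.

3

The values 0, 1, 2 are all present; 3 is the first non-negative integer missing from the set.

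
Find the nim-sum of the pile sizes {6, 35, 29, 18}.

42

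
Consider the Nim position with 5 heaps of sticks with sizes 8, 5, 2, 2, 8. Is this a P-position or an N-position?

Compute the nim-sum pairwise:
8 XOR 5 = 13
13 XOR 2 = 15
15 XOR 2 = 13
13 XOR 8 = 5
The nim-sum is 5 ≠ 0, so this is an N-position: the player to move can win.

N-position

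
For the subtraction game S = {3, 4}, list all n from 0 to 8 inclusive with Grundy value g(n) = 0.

0, 1, 2, 7, 8

Grundy values for subtraction set {3, 4}:
k:     0  1  2  3  4  5  6  7  8
g(k):  0  0  0  1  1  1  2  0  0
The P-positions (g = 0) in 0..8 are 0, 1, 2, 7, 8.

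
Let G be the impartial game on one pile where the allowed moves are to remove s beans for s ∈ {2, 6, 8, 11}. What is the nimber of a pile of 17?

0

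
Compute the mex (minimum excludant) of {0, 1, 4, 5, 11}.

2

The values 0, 1 are all present; 2 is the first non-negative integer missing from the set.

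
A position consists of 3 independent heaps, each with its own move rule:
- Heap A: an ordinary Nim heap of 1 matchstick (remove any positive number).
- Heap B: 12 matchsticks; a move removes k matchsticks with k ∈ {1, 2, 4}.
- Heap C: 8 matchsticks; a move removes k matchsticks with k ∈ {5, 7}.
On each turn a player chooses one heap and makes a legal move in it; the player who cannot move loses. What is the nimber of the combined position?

0

Heap A is a plain Nim heap of size 1, so its Grundy value is 1.
Build the Grundy sequence for heap B with g(k) = mex{g(k−s) : s ∈ {1, 2, 4}, s ≤ k}:
k:     0  1  2  3  4  5  6  7  8  9 10 11 12
g(k):  0  1  2  0  1  2  0  1  2  0  1  2  0
So g(12) = 0.
Build the Grundy sequence for heap C with g(k) = mex{g(k−s) : s ∈ {5, 7}, s ≤ k}:
k:     0  1  2  3  4  5  6  7  8
g(k):  0  0  0  0  0  1  1  1  1
So g(8) = 1.
By the Sprague-Grundy theorem, the Grundy value of a sum of independent games is the XOR of the component values.
Combined value = 1 XOR 0 XOR 1 = 0.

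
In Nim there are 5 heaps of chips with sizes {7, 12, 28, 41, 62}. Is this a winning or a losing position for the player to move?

Nim-sum: 7 ^ 12 ^ 28 ^ 41 ^ 62 = 0.
The nim-sum is 0, so this is a P-position: the player to move is in a losing position under optimal play.

Losing position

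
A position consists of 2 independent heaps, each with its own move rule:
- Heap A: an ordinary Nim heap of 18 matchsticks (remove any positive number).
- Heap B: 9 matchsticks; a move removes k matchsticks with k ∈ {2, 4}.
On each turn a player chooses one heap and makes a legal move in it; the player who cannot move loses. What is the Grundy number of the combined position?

Heap A is a plain Nim heap of size 18, so its Grundy value is 18.
Grundy values for heap B (subtraction set {2, 4}):
g(0) = mex{} = 0
g(1) = mex{} = 0
g(2) = mex{0} = 1
g(3) = mex{0} = 1
g(4) = mex{0,1} = 2
g(5) = mex{0,1} = 2
g(6) = mex{1,2} = 0
g(7) = mex{1,2} = 0
g(8) = mex{0,2} = 1
g(9) = mex{0,2} = 1
So g(9) = 1.
By the Sprague-Grundy theorem, the Grundy value of a sum of independent games is the XOR of the component values.
Combined value = 18 XOR 1 = 19.

19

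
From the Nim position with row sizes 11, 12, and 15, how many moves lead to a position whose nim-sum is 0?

In binary:
  1011  (11)
  1100  (12)
  1111  (15)
  ----
  1000  (8)
The overall nim-sum is X = 8. A row of size p has a winning move iff p XOR X < p (reduce it to p XOR X).
  11: 11 XOR 8 = 3 < 11 — winning move (to 3).
  12: 12 XOR 8 = 4 < 12 — winning move (to 4).
  15: 15 XOR 8 = 7 < 15 — winning move (to 7).
That gives 3 winning moves.

3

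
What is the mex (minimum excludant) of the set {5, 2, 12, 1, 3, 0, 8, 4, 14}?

6

The values 0, 1, 2, 3, 4, 5 are all present; 6 is the first non-negative integer missing from the set.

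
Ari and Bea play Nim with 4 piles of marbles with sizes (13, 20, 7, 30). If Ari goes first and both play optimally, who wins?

Bea wins

Nim-sum: 13 ^ 20 ^ 7 ^ 30 = 0.
The nim-sum is 0, so this is a P-position: the player to move is in a losing position under optimal play; Ari is about to move from it and so loses — Bea wins.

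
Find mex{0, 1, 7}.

2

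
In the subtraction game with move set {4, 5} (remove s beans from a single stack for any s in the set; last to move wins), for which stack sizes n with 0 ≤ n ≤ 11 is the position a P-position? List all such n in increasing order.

Compute g(0), g(1), … for moves {4, 5}:
k:     0  1  2  3  4  5  6  7  8  9 10 11
g(k):  0  0  0  0  1  1  1  1  2  0  0  0
The P-positions (g = 0) in 0..11 are 0, 1, 2, 3, 9, 10, 11.

0, 1, 2, 3, 9, 10, 11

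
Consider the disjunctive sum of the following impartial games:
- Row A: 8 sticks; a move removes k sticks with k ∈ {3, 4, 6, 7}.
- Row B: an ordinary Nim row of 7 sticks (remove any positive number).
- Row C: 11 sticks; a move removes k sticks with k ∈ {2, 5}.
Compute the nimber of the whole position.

5

For row A, compute g(0), g(1), … with moves {3, 4, 6, 7}:
k:     0  1  2  3  4  5  6  7  8
g(k):  0  0  0  1  1  1  2  2  2
So g(8) = 2.
Row B is a plain Nim row of size 7, so its Grundy value is 7.
Grundy values for row C (subtraction set {2, 5}):
g(0) = mex{} = 0
g(1) = mex{} = 0
g(2) = mex{0} = 1
g(3) = mex{0} = 1
g(4) = mex{1} = 0
g(5) = mex{0,1} = 2
g(6) = mex{0} = 1
g(7) = mex{1,2} = 0
g(8) = mex{1} = 0
g(9) = mex{0} = 1
g(10) = mex{0,2} = 1
g(11) = mex{1} = 0
So g(11) = 0.
The value of a disjunctive sum is the nim-sum of the parts.
Combined value = 2 XOR 7 XOR 0 = 5.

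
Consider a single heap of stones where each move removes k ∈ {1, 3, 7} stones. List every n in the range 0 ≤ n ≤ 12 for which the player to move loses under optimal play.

0, 2, 4, 6, 8, 10, 12

Build the Grundy sequence with g(k) = mex{g(k−s) : s ∈ {1, 3, 7}, s ≤ k}:
k:     0  1  2  3  4  5  6  7  8  9 10 11 12
g(k):  0  1  0  1  0  1  0  1  0  1  0  1  0
The P-positions (g = 0) in 0..12 are 0, 2, 4, 6, 8, 10, 12.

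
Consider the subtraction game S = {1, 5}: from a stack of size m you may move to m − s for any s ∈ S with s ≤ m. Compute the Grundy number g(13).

Build the Grundy sequence with g(k) = mex{g(k−s) : s ∈ {1, 5}, s ≤ k}:
k:     0  1  2  3  4  5  6  7  8  9 10 11 12 13
g(k):  0  1  0  1  0  1  0  1  0  1  0  1  0  1
So g(13) = 1.

1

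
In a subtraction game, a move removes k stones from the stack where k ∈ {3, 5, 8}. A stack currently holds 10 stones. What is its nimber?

3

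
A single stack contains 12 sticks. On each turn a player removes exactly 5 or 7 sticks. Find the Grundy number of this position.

0

Build the Grundy sequence with g(k) = mex{g(k−s) : s ∈ {5, 7}, s ≤ k}:
k:     0  1  2  3  4  5  6  7  8  9 10 11 12
g(k):  0  0  0  0  0  1  1  1  1  1  2  2  0
So g(12) = 0.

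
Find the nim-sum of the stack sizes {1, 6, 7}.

0

Nim-sum: 1 ^ 6 ^ 7 = 0.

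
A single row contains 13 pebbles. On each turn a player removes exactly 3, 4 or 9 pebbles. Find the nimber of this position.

Grundy values for subtraction set {3, 4, 9}:
k:     0  1  2  3  4  5  6  7  8  9 10 11 12 13
g(k):  0  0  0  1  1  1  2  0  0  3  1  1  2  0
So g(13) = 0.

0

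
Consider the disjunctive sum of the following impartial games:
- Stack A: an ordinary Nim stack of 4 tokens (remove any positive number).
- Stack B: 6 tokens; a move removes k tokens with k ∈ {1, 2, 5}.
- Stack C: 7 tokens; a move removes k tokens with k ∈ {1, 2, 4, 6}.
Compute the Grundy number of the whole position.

0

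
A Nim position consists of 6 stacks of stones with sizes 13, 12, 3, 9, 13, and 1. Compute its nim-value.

Nim-sum: 13 XOR 12 XOR 3 XOR 9 XOR 13 XOR 1 = 7.

7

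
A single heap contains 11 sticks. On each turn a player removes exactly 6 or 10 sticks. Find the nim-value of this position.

Compute g(0), g(1), … for moves {6, 10}:
k:     0  1  2  3  4  5  6  7  8  9 10 11
g(k):  0  0  0  0  0  0  1  1  1  1  1  1
So g(11) = 1.

1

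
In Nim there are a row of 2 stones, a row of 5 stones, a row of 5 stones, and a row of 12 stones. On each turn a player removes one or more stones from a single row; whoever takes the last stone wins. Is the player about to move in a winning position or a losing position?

Winning position

Compute the nim-sum pairwise:
2 ⊕ 5 = 7
7 ⊕ 5 = 2
2 ⊕ 12 = 14
The nim-sum is 14 ≠ 0, so this is an N-position: the player to move can win.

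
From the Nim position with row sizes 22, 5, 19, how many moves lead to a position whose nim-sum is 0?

0

Nim-sum: 22 ^ 5 ^ 19 = 0.
The nim-sum is already 0, so every move leaves a nonzero nim-sum — there are no winning moves.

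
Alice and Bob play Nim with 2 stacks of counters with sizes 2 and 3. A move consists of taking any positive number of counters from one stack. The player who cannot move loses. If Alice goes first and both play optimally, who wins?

Bitwise XOR of the heap sizes:
  10  (2)
  11  (3)
  --
  01  (1)
The nim-sum is 1 ≠ 0, so this is an N-position: the player to move can win; Alice has a winning move.

Alice wins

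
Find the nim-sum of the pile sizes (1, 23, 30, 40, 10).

42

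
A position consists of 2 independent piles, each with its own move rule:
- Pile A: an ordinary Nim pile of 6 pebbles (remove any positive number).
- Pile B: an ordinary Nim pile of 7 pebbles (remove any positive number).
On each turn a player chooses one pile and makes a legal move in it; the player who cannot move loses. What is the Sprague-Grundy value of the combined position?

Pile A is a plain Nim pile of size 6, so its Grundy value is 6.
Pile B is a plain Nim pile of size 7, so its Grundy value is 7.
By the Sprague-Grundy theorem, the Grundy value of a sum of independent games is the XOR of the component values.
Combined value = 6 XOR 7 = 1.

1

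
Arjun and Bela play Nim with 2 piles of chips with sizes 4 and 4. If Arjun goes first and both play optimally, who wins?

In binary:
  100  (4)
  100  (4)
  ---
  000  (0)
The nim-sum is 0, so this is a P-position: the player to move is in a losing position under optimal play; Arjun is about to move from it and so loses — Bela wins.

Bela wins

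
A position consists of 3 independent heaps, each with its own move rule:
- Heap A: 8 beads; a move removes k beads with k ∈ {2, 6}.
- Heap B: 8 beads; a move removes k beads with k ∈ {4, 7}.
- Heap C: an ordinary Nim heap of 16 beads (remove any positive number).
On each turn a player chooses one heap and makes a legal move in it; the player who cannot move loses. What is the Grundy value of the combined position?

18

Build the Grundy sequence for heap A with g(k) = mex{g(k−s) : s ∈ {2, 6}, s ≤ k}:
k:     0  1  2  3  4  5  6  7  8
g(k):  0  0  1  1  0  0  1  1  0
So g(8) = 0.
Build the Grundy sequence for heap B with g(k) = mex{g(k−s) : s ∈ {4, 7}, s ≤ k}:
g(0) = mex{} = 0
g(1) = mex{} = 0
g(2) = mex{} = 0
g(3) = mex{} = 0
g(4) = mex{0} = 1
g(5) = mex{0} = 1
g(6) = mex{0} = 1
g(7) = mex{0} = 1
g(8) = mex{0,1} = 2
So g(8) = 2.
Heap C is a plain Nim heap of size 16, so its Grundy value is 16.
The value of a disjunctive sum is the nim-sum of the parts.
Combined value = 0 ⊕ 2 ⊕ 16 = 18.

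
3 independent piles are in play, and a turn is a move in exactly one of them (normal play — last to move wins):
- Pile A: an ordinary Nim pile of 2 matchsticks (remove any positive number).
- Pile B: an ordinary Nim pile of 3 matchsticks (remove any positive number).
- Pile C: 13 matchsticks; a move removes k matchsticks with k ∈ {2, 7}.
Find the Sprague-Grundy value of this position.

Pile A is a plain Nim pile of size 2, so its Grundy value is 2.
Pile B is a plain Nim pile of size 3, so its Grundy value is 3.
For pile C, compute g(0), g(1), … with moves {2, 7}:
k:     0  1  2  3  4  5  6  7  8  9 10 11 12 13
g(k):  0  0  1  1  0  0  1  1  2  0  0  1  1  0
So g(13) = 0.
The value of a disjunctive sum is the nim-sum of the parts.
Combined value = 2 XOR 3 XOR 0 = 1.

1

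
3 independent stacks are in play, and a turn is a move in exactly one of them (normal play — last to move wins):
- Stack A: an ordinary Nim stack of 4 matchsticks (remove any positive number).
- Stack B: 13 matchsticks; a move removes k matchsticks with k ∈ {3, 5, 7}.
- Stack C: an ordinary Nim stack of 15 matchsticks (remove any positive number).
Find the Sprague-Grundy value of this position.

Stack A is a plain Nim stack of size 4, so its Grundy value is 4.
Build the Grundy sequence for stack B with g(k) = mex{g(k−s) : s ∈ {3, 5, 7}, s ≤ k}:
k:     0  1  2  3  4  5  6  7  8  9 10 11 12 13
g(k):  0  0  0  1  1  1  2  2  2  3  0  0  0  1
So g(13) = 1.
Stack C is a plain Nim stack of size 15, so its Grundy value is 15.
By the Sprague-Grundy theorem, the Grundy value of a sum of independent games is the XOR of the component values.
Combined value = 4 XOR 1 XOR 15 = 10.

10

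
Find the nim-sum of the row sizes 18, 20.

6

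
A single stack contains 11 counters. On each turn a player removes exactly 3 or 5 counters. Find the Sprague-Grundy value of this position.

1

Compute g(0), g(1), … for moves {3, 5}:
g(0) = mex{} = 0
g(1) = mex{} = 0
g(2) = mex{} = 0
g(3) = mex{0} = 1
g(4) = mex{0} = 1
g(5) = mex{0} = 1
g(6) = mex{0,1} = 2
g(7) = mex{0,1} = 2
g(8) = mex{1} = 0
g(9) = mex{1,2} = 0
g(10) = mex{1,2} = 0
g(11) = mex{0,2} = 1
So g(11) = 1.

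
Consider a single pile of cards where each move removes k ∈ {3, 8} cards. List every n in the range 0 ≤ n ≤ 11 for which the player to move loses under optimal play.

0, 1, 2, 6, 7, 11

Grundy values for subtraction set {3, 8}:
k:     0  1  2  3  4  5  6  7  8  9 10 11
g(k):  0  0  0  1  1  1  0  0  2  1  1  0
The P-positions (g = 0) in 0..11 are 0, 1, 2, 6, 7, 11.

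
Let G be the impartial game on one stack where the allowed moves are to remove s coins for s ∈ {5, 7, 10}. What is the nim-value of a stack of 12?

2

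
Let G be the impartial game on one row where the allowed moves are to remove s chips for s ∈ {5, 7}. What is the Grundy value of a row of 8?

1

Build the Grundy sequence with g(k) = mex{g(k−s) : s ∈ {5, 7}, s ≤ k}:
k:     0  1  2  3  4  5  6  7  8
g(k):  0  0  0  0  0  1  1  1  1
So g(8) = 1.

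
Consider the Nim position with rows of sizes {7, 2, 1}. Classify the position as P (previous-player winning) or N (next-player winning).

N-position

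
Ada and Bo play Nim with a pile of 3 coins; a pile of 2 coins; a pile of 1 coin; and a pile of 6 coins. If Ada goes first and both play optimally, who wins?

Ada wins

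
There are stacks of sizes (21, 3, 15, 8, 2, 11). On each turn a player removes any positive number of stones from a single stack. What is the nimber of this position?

24

Nim-sum: 21 XOR 3 XOR 15 XOR 8 XOR 2 XOR 11 = 24.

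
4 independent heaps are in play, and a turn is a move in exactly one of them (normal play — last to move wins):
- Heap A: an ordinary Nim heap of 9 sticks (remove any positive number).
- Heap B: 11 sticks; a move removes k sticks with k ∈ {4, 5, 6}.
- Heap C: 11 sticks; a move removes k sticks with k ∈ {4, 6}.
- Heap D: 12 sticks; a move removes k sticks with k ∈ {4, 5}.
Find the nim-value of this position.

Heap A is a plain Nim heap of size 9, so its Grundy value is 9.
Build the Grundy sequence for heap B with g(k) = mex{g(k−s) : s ∈ {4, 5, 6}, s ≤ k}:
g(0) = mex{} = 0
g(1) = mex{} = 0
g(2) = mex{} = 0
g(3) = mex{} = 0
g(4) = mex{0} = 1
g(5) = mex{0} = 1
g(6) = mex{0} = 1
g(7) = mex{0} = 1
g(8) = mex{0,1} = 2
g(9) = mex{0,1} = 2
g(10) = mex{1} = 0
g(11) = mex{1} = 0
So g(11) = 0.
Grundy values for heap C (subtraction set {4, 6}):
g(0) = mex{} = 0
g(1) = mex{} = 0
g(2) = mex{} = 0
g(3) = mex{} = 0
g(4) = mex{0} = 1
g(5) = mex{0} = 1
g(6) = mex{0} = 1
g(7) = mex{0} = 1
g(8) = mex{0,1} = 2
g(9) = mex{0,1} = 2
g(10) = mex{1} = 0
g(11) = mex{1} = 0
So g(11) = 0.
Grundy values for heap D (subtraction set {4, 5}):
g(0) = mex{} = 0
g(1) = mex{} = 0
g(2) = mex{} = 0
g(3) = mex{} = 0
g(4) = mex{0} = 1
g(5) = mex{0} = 1
g(6) = mex{0} = 1
g(7) = mex{0} = 1
g(8) = mex{0,1} = 2
g(9) = mex{1} = 0
g(10) = mex{1} = 0
g(11) = mex{1} = 0
g(12) = mex{1,2} = 0
So g(12) = 0.
By the Sprague-Grundy theorem, the Grundy value of a sum of independent games is the XOR of the component values.
Combined value = 9 XOR 0 XOR 0 XOR 0 = 9.

9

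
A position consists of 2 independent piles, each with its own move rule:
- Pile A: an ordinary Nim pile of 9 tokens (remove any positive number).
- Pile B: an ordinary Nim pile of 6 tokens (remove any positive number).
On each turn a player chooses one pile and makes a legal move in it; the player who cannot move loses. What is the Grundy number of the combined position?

Pile A is a plain Nim pile of size 9, so its Grundy value is 9.
Pile B is a plain Nim pile of size 6, so its Grundy value is 6.
By the Sprague-Grundy theorem, the Grundy value of a sum of independent games is the XOR of the component values.
Combined value = 9 ⊕ 6 = 15.

15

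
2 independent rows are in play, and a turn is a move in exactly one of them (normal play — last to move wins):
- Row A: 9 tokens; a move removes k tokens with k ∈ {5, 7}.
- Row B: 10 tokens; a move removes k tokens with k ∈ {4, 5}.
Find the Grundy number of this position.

1

Build the Grundy sequence for row A with g(k) = mex{g(k−s) : s ∈ {5, 7}, s ≤ k}:
g(0) = mex{} = 0
g(1) = mex{} = 0
g(2) = mex{} = 0
g(3) = mex{} = 0
g(4) = mex{} = 0
g(5) = mex{0} = 1
g(6) = mex{0} = 1
g(7) = mex{0} = 1
g(8) = mex{0} = 1
g(9) = mex{0} = 1
So g(9) = 1.
For row B, compute g(0), g(1), … with moves {4, 5}:
g(0) = mex{} = 0
g(1) = mex{} = 0
g(2) = mex{} = 0
g(3) = mex{} = 0
g(4) = mex{0} = 1
g(5) = mex{0} = 1
g(6) = mex{0} = 1
g(7) = mex{0} = 1
g(8) = mex{0,1} = 2
g(9) = mex{1} = 0
g(10) = mex{1} = 0
So g(10) = 0.
By the Sprague-Grundy theorem, the Grundy value of a sum of independent games is the XOR of the component values.
Combined value = 1 ⊕ 0 = 1.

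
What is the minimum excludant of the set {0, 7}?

1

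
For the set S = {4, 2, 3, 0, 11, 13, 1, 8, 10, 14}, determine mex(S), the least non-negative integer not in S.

5

The values 0, 1, 2, 3, 4 are all present; 5 is the first non-negative integer missing from the set.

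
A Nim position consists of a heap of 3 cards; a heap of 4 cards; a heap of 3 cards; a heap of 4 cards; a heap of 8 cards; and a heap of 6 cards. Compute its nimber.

14

Compute the nim-sum pairwise:
3 XOR 4 = 7
7 XOR 3 = 4
4 XOR 4 = 0
0 XOR 8 = 8
8 XOR 6 = 14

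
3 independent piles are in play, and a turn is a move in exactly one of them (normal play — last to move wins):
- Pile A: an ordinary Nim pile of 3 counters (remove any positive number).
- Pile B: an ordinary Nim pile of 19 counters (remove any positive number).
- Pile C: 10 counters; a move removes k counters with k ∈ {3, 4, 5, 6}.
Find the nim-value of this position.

16

Pile A is a plain Nim pile of size 3, so its Grundy value is 3.
Pile B is a plain Nim pile of size 19, so its Grundy value is 19.
Grundy values for pile C (subtraction set {3, 4, 5, 6}):
g(0) = mex{} = 0
g(1) = mex{} = 0
g(2) = mex{} = 0
g(3) = mex{0} = 1
g(4) = mex{0} = 1
g(5) = mex{0} = 1
g(6) = mex{0,1} = 2
g(7) = mex{0,1} = 2
g(8) = mex{0,1} = 2
g(9) = mex{1,2} = 0
g(10) = mex{1,2} = 0
So g(10) = 0.
The value of a disjunctive sum is the nim-sum of the parts.
Combined value = 3 XOR 19 XOR 0 = 16.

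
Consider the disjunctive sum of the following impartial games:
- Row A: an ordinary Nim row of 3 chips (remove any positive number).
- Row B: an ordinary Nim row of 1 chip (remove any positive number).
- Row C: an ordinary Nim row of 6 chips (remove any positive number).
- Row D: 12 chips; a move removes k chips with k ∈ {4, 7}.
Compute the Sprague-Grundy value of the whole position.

4

Row A is a plain Nim row of size 3, so its Grundy value is 3.
Row B is a plain Nim row of size 1, so its Grundy value is 1.
Row C is a plain Nim row of size 6, so its Grundy value is 6.
For row D, compute g(0), g(1), … with moves {4, 7}:
k:     0  1  2  3  4  5  6  7  8  9 10 11 12
g(k):  0  0  0  0  1  1  1  1  2  2  2  0  0
So g(12) = 0.
The value of a disjunctive sum is the nim-sum of the parts.
Combined value = 3 XOR 1 XOR 6 XOR 0 = 4.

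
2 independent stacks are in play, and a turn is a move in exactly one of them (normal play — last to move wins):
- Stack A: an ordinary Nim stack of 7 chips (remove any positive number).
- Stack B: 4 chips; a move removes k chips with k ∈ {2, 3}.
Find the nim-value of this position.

5

Stack A is a plain Nim stack of size 7, so its Grundy value is 7.
For stack B, compute g(0), g(1), … with moves {2, 3}:
g(0) = mex{} = 0
g(1) = mex{} = 0
g(2) = mex{0} = 1
g(3) = mex{0} = 1
g(4) = mex{0,1} = 2
So g(4) = 2.
The value of a disjunctive sum is the nim-sum of the parts.
Combined value = 7 ⊕ 2 = 5.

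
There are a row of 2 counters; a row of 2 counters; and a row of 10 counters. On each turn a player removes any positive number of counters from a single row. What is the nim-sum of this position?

10

Nim-sum: 2 ⊕ 2 ⊕ 10 = 10.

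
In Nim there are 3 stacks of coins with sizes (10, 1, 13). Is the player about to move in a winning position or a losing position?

Winning position

Compute the nim-sum pairwise:
10 ⊕ 1 = 11
11 ⊕ 13 = 6
The nim-sum is 6 ≠ 0, so this is an N-position: the player to move can win.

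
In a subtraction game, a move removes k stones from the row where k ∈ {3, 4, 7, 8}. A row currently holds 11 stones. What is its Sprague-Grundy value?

0

Build the Grundy sequence with g(k) = mex{g(k−s) : s ∈ {3, 4, 7, 8}, s ≤ k}:
k:     0  1  2  3  4  5  6  7  8  9 10 11
g(k):  0  0  0  1  1  1  2  2  2  3  3  0
So g(11) = 0.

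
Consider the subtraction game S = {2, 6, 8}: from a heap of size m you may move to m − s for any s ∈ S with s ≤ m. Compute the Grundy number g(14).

Compute g(0), g(1), … for moves {2, 6, 8}:
k:     0  1  2  3  4  5  6  7  8  9 10 11 12 13 14
g(k):  0  0  1  1  0  0  1  1  2  2  3  3  2  2  0
So g(14) = 0.

0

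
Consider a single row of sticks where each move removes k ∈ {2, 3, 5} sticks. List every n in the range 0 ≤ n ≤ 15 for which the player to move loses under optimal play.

Build the Grundy sequence with g(k) = mex{g(k−s) : s ∈ {2, 3, 5}, s ≤ k}:
k:     0  1  2  3  4  5  6  7  8  9 10 11 12 13 14 15
g(k):  0  0  1  1  2  2  3  0  0  1  1  2  2  3  0  0
The P-positions (g = 0) in 0..15 are 0, 1, 7, 8, 14, 15.

0, 1, 7, 8, 14, 15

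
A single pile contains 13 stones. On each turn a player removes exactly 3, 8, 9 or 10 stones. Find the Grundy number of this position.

0

Compute g(0), g(1), … for moves {3, 8, 9, 10}:
k:     0  1  2  3  4  5  6  7  8  9 10 11 12 13
g(k):  0  0  0  1  1  1  0  0  2  1  1  3  2  0
So g(13) = 0.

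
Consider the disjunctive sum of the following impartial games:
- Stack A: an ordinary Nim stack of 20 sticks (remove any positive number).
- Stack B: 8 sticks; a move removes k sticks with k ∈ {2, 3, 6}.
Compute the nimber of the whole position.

Stack A is a plain Nim stack of size 20, so its Grundy value is 20.
For stack B, compute g(0), g(1), … with moves {2, 3, 6}:
g(0) = mex{} = 0
g(1) = mex{} = 0
g(2) = mex{0} = 1
g(3) = mex{0} = 1
g(4) = mex{0,1} = 2
g(5) = mex{1} = 0
g(6) = mex{0,1,2} = 3
g(7) = mex{0,2} = 1
g(8) = mex{0,1,3} = 2
So g(8) = 2.
The value of a disjunctive sum is the nim-sum of the parts.
Combined value = 20 XOR 2 = 22.

22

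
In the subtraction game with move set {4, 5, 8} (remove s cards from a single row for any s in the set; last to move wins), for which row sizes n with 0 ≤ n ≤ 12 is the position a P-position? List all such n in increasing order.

0, 1, 2, 3, 12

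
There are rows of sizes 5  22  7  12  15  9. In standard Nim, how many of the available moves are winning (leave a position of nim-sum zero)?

1

Compute the nim-sum pairwise:
5 ⊕ 22 = 19
19 ⊕ 7 = 20
20 ⊕ 12 = 24
24 ⊕ 15 = 23
23 ⊕ 9 = 30
The overall nim-sum is X = 30. A row of size p has a winning move iff p XOR X < p (reduce it to p XOR X).
  5: 5 XOR 30 = 27 ≥ 5 — no move.
  22: 22 XOR 30 = 8 < 22 — winning move (to 8).
  7: 7 XOR 30 = 25 ≥ 7 — no move.
  12: 12 XOR 30 = 18 ≥ 12 — no move.
  15: 15 XOR 30 = 17 ≥ 15 — no move.
  9: 9 XOR 30 = 23 ≥ 9 — no move.
That gives 1 winning move.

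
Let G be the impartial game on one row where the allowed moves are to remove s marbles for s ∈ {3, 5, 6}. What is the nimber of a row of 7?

Build the Grundy sequence with g(k) = mex{g(k−s) : s ∈ {3, 5, 6}, s ≤ k}:
k:     0  1  2  3  4  5  6  7
g(k):  0  0  0  1  1  1  2  2
So g(7) = 2.

2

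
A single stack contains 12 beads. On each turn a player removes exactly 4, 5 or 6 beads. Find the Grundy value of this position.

Grundy values for subtraction set {4, 5, 6}:
g(0) = mex{} = 0
g(1) = mex{} = 0
g(2) = mex{} = 0
g(3) = mex{} = 0
g(4) = mex{0} = 1
g(5) = mex{0} = 1
g(6) = mex{0} = 1
g(7) = mex{0} = 1
g(8) = mex{0,1} = 2
g(9) = mex{0,1} = 2
g(10) = mex{1} = 0
g(11) = mex{1} = 0
g(12) = mex{1,2} = 0
So g(12) = 0.

0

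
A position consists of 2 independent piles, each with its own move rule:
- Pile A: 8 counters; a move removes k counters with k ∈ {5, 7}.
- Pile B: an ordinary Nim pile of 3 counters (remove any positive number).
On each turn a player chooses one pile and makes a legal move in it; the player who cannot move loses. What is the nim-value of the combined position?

Build the Grundy sequence for pile A with g(k) = mex{g(k−s) : s ∈ {5, 7}, s ≤ k}:
k:     0  1  2  3  4  5  6  7  8
g(k):  0  0  0  0  0  1  1  1  1
So g(8) = 1.
Pile B is a plain Nim pile of size 3, so its Grundy value is 3.
The value of a disjunctive sum is the nim-sum of the parts.
Combined value = 1 XOR 3 = 2.

2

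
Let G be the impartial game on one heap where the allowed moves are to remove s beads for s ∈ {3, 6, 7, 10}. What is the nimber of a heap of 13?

0

Grundy values for subtraction set {3, 6, 7, 10}:
g(0) = mex{} = 0
g(1) = mex{} = 0
g(2) = mex{} = 0
g(3) = mex{0} = 1
g(4) = mex{0} = 1
g(5) = mex{0} = 1
g(6) = mex{0,1} = 2
g(7) = mex{0,1} = 2
g(8) = mex{0,1} = 2
g(9) = mex{0,1,2} = 3
g(10) = mex{0,1,2} = 3
g(11) = mex{0,1,2} = 3
g(12) = mex{0,1,2,3} = 4
g(13) = mex{1,2,3} = 0
So g(13) = 0.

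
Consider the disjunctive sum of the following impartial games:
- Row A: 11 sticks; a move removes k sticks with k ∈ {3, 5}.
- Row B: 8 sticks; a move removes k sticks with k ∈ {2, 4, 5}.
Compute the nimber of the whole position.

1

Grundy values for row A (subtraction set {3, 5}):
g(0) = mex{} = 0
g(1) = mex{} = 0
g(2) = mex{} = 0
g(3) = mex{0} = 1
g(4) = mex{0} = 1
g(5) = mex{0} = 1
g(6) = mex{0,1} = 2
g(7) = mex{0,1} = 2
g(8) = mex{1} = 0
g(9) = mex{1,2} = 0
g(10) = mex{1,2} = 0
g(11) = mex{0,2} = 1
So g(11) = 1.
Grundy values for row B (subtraction set {2, 4, 5}):
k:     0  1  2  3  4  5  6  7  8
g(k):  0  0  1  1  2  2  3  0  0
So g(8) = 0.
The value of a disjunctive sum is the nim-sum of the parts.
Combined value = 1 ⊕ 0 = 1.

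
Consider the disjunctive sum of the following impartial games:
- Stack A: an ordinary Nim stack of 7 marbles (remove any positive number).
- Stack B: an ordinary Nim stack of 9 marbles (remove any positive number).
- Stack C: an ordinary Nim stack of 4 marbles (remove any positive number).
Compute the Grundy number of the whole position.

10

Stack A is a plain Nim stack of size 7, so its Grundy value is 7.
Stack B is a plain Nim stack of size 9, so its Grundy value is 9.
Stack C is a plain Nim stack of size 4, so its Grundy value is 4.
The value of a disjunctive sum is the nim-sum of the parts.
Combined value = 7 ⊕ 9 ⊕ 4 = 10.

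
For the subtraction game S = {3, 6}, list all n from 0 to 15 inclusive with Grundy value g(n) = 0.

0, 1, 2, 9, 10, 11

Build the Grundy sequence with g(k) = mex{g(k−s) : s ∈ {3, 6}, s ≤ k}:
k:     0  1  2  3  4  5  6  7  8  9 10 11 12 13 14 15
g(k):  0  0  0  1  1  1  2  2  2  0  0  0  1  1  1  2
The P-positions (g = 0) in 0..15 are 0, 1, 2, 9, 10, 11.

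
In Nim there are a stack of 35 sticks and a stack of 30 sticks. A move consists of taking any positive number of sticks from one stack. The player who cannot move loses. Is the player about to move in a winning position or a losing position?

Winning position

Compute the nim-sum pairwise:
35 ^ 30 = 61
The nim-sum is 61 ≠ 0, so this is an N-position: the player to move can win.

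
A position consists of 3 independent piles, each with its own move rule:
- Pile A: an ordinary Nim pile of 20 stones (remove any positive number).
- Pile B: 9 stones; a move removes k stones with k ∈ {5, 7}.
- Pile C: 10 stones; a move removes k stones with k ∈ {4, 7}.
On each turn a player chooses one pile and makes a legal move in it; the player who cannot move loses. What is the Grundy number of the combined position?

23

Pile A is a plain Nim pile of size 20, so its Grundy value is 20.
Grundy values for pile B (subtraction set {5, 7}):
k:     0  1  2  3  4  5  6  7  8  9
g(k):  0  0  0  0  0  1  1  1  1  1
So g(9) = 1.
Build the Grundy sequence for pile C with g(k) = mex{g(k−s) : s ∈ {4, 7}, s ≤ k}:
g(0) = mex{} = 0
g(1) = mex{} = 0
g(2) = mex{} = 0
g(3) = mex{} = 0
g(4) = mex{0} = 1
g(5) = mex{0} = 1
g(6) = mex{0} = 1
g(7) = mex{0} = 1
g(8) = mex{0,1} = 2
g(9) = mex{0,1} = 2
g(10) = mex{0,1} = 2
So g(10) = 2.
The value of a disjunctive sum is the nim-sum of the parts.
Combined value = 20 XOR 1 XOR 2 = 23.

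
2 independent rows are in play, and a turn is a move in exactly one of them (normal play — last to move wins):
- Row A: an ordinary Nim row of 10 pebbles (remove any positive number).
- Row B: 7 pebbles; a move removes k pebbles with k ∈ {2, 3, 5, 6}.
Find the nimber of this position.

9

Row A is a plain Nim row of size 10, so its Grundy value is 10.
Build the Grundy sequence for row B with g(k) = mex{g(k−s) : s ∈ {2, 3, 5, 6}, s ≤ k}:
k:     0  1  2  3  4  5  6  7
g(k):  0  0  1  1  2  2  3  3
So g(7) = 3.
The value of a disjunctive sum is the nim-sum of the parts.
Combined value = 10 XOR 3 = 9.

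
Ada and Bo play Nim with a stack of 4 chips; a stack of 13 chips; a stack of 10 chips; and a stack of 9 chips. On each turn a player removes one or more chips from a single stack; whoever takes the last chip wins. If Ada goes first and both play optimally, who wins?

Ada wins

Nim-sum: 4 XOR 13 XOR 10 XOR 9 = 10.
The nim-sum is 10 ≠ 0, so this is an N-position: the player to move can win; Ada has a winning move.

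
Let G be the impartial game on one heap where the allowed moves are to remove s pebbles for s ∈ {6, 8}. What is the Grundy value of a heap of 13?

2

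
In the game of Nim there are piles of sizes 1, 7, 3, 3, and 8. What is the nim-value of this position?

14

Compute the nim-sum pairwise:
1 XOR 7 = 6
6 XOR 3 = 5
5 XOR 3 = 6
6 XOR 8 = 14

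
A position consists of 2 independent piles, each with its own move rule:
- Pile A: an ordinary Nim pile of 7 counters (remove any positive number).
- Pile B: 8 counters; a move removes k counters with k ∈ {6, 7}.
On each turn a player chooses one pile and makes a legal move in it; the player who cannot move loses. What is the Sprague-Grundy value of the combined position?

6

Pile A is a plain Nim pile of size 7, so its Grundy value is 7.
For pile B, compute g(0), g(1), … with moves {6, 7}:
g(0) = mex{} = 0
g(1) = mex{} = 0
g(2) = mex{} = 0
g(3) = mex{} = 0
g(4) = mex{} = 0
g(5) = mex{} = 0
g(6) = mex{0} = 1
g(7) = mex{0} = 1
g(8) = mex{0} = 1
So g(8) = 1.
The value of a disjunctive sum is the nim-sum of the parts.
Combined value = 7 XOR 1 = 6.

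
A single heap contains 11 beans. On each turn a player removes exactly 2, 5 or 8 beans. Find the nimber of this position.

0

Build the Grundy sequence with g(k) = mex{g(k−s) : s ∈ {2, 5, 8}, s ≤ k}:
k:     0  1  2  3  4  5  6  7  8  9 10 11
g(k):  0  0  1  1  0  2  1  0  2  1  0  0
So g(11) = 0.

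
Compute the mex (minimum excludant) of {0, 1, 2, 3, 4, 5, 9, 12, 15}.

The values 0, 1, 2, 3, 4, 5 are all present; 6 is the first non-negative integer missing from the set.

6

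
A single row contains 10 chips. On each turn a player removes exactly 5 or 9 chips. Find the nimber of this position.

2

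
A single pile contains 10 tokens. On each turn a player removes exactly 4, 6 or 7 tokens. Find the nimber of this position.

Build the Grundy sequence with g(k) = mex{g(k−s) : s ∈ {4, 6, 7}, s ≤ k}:
g(0) = mex{} = 0
g(1) = mex{} = 0
g(2) = mex{} = 0
g(3) = mex{} = 0
g(4) = mex{0} = 1
g(5) = mex{0} = 1
g(6) = mex{0} = 1
g(7) = mex{0} = 1
g(8) = mex{0,1} = 2
g(9) = mex{0,1} = 2
g(10) = mex{0,1} = 2
So g(10) = 2.

2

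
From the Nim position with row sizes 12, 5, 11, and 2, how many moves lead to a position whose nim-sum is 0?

0

In binary:
  1100  (12)
  0101  (5)
  1011  (11)
  0010  (2)
  ----
  0000  (0)
The nim-sum is already 0, so every move leaves a nonzero nim-sum — there are no winning moves.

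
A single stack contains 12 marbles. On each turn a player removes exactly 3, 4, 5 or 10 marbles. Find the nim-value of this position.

Grundy values for subtraction set {3, 4, 5, 10}:
k:     0  1  2  3  4  5  6  7  8  9 10 11 12
g(k):  0  0  0  1  1  1  2  2  0  0  3  1  1
So g(12) = 1.

1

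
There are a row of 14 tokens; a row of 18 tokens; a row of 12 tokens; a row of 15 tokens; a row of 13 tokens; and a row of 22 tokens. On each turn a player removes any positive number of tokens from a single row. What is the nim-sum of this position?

Compute the nim-sum pairwise:
14 ^ 18 = 28
28 ^ 12 = 16
16 ^ 15 = 31
31 ^ 13 = 18
18 ^ 22 = 4

4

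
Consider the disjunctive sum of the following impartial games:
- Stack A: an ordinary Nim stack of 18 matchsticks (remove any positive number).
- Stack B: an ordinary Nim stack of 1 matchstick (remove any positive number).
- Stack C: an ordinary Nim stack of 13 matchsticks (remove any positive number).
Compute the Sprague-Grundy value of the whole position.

30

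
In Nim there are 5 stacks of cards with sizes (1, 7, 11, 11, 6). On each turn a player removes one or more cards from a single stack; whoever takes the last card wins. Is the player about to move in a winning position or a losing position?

Losing position

Nim-sum: 1 ⊕ 7 ⊕ 11 ⊕ 11 ⊕ 6 = 0.
The nim-sum is 0, so this is a P-position: the player to move is in a losing position under optimal play.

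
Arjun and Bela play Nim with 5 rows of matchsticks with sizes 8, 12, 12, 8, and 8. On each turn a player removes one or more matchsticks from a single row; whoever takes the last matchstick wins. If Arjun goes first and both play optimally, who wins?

Arjun wins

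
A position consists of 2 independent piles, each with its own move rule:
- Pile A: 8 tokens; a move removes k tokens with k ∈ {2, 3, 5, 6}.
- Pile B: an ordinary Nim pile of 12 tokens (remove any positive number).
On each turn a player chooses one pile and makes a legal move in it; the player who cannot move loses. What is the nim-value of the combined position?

12

Build the Grundy sequence for pile A with g(k) = mex{g(k−s) : s ∈ {2, 3, 5, 6}, s ≤ k}:
k:     0  1  2  3  4  5  6  7  8
g(k):  0  0  1  1  2  2  3  3  0
So g(8) = 0.
Pile B is a plain Nim pile of size 12, so its Grundy value is 12.
By the Sprague-Grundy theorem, the Grundy value of a sum of independent games is the XOR of the component values.
Combined value = 0 XOR 12 = 12.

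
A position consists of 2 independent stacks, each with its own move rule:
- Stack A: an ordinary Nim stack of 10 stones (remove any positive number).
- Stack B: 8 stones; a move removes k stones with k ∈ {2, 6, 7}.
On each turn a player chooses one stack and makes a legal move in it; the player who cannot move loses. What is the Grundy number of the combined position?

8

Stack A is a plain Nim stack of size 10, so its Grundy value is 10.
Grundy values for stack B (subtraction set {2, 6, 7}):
g(0) = mex{} = 0
g(1) = mex{} = 0
g(2) = mex{0} = 1
g(3) = mex{0} = 1
g(4) = mex{1} = 0
g(5) = mex{1} = 0
g(6) = mex{0} = 1
g(7) = mex{0} = 1
g(8) = mex{0,1} = 2
So g(8) = 2.
By the Sprague-Grundy theorem, the Grundy value of a sum of independent games is the XOR of the component values.
Combined value = 10 XOR 2 = 8.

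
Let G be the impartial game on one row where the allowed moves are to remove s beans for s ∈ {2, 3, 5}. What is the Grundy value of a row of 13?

Grundy values for subtraction set {2, 3, 5}:
g(0) = mex{} = 0
g(1) = mex{} = 0
g(2) = mex{0} = 1
g(3) = mex{0} = 1
g(4) = mex{0,1} = 2
g(5) = mex{0,1} = 2
g(6) = mex{0,1,2} = 3
g(7) = mex{1,2} = 0
g(8) = mex{1,2,3} = 0
g(9) = mex{0,2,3} = 1
g(10) = mex{0,2} = 1
g(11) = mex{0,1,3} = 2
g(12) = mex{0,1} = 2
g(13) = mex{0,1,2} = 3
So g(13) = 3.

3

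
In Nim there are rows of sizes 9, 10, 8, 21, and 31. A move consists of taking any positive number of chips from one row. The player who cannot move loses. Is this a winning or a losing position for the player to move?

Bitwise XOR of the heap sizes:
  01001  (9)
  01010  (10)
  01000  (8)
  10101  (21)
  11111  (31)
  -----
  00001  (1)
The nim-sum is 1 ≠ 0, so this is an N-position: the player to move can win.

Winning position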